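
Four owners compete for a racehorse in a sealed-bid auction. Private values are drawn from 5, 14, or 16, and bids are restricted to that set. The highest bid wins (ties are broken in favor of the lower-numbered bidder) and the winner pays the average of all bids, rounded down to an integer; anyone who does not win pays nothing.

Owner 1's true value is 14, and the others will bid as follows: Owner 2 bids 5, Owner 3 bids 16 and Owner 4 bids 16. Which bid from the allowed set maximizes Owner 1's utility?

Bid 5: loses, pays 0, utility 0.
Bid 14: loses, pays 0, utility 0.
Bid 16: wins, pays 13, utility 14 - 13 = 1.
The best choice is 16 with utility 1.

16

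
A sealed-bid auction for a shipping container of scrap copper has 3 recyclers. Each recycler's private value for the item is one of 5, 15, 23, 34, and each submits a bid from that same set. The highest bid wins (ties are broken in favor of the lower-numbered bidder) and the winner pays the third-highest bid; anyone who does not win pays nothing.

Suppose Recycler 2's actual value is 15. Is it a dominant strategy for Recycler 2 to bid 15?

No

Consider the case where Recycler 1 bids 5 and Recycler 3 bids 23.
Truthful bid 15: loses, pays 0, utility 0.
Bid 23 instead: wins, pays 5, utility 15 - 5 = 10.
Since 10 > 0, bidding 23 is strictly better here, so truthful bidding is not dominant.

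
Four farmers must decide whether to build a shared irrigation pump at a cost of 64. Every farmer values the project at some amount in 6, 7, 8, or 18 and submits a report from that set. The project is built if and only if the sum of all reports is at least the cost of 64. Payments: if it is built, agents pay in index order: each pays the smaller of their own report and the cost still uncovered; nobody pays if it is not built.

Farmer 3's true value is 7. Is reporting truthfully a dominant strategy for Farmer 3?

Yes

Check each profile of the others' reports and compare truth against every alternative report.
Others report (6, 6, 6): truth gives 0, best alternative gives 0.
Others report (6, 6, 7): truth gives 0, best alternative gives 0.
Others report (6, 6, 8): truth gives 0, best alternative gives 0.
Others report (6, 6, 18): truth gives 0, best alternative gives 0.
Others report (6, 7, 6): truth gives 0, best alternative gives 0.
Others report (6, 7, 7): truth gives 0, best alternative gives 0.
(Remaining 58 profiles checked similarly; truth is weakly best in each.)
In every case the truthful report is at least as good as any alternative, so it is a dominant strategy.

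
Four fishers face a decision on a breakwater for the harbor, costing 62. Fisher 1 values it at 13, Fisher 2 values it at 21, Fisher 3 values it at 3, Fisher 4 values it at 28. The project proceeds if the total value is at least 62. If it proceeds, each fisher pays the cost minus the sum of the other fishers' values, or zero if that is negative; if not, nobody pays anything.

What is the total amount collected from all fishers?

Total value 65 ≥ cost 62, so it is built.
Fisher 1: others sum to 52; max(0, 62 - 52) = 10.
Fisher 2: others sum to 44; max(0, 62 - 44) = 18.
Fisher 3: others sum to 62; max(0, 62 - 62) = 0.
Fisher 4: others sum to 37; max(0, 62 - 37) = 25.
Total collected = 10 + 18 + 0 + 25 = 53.

53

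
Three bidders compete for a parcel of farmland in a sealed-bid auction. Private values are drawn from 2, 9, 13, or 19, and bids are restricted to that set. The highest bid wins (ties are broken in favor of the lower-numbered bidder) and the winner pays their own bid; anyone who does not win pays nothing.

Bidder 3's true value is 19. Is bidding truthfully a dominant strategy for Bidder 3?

Consider the case where Bidder 1 bids 2 and Bidder 2 bids 2.
Truthful bid 19: wins, pays 19, utility 19 - 19 = 0.
Bid 9 instead: wins, pays 9, utility 19 - 9 = 10.
Since 10 > 0, bidding 9 is strictly better here, so truthful bidding is not dominant.

No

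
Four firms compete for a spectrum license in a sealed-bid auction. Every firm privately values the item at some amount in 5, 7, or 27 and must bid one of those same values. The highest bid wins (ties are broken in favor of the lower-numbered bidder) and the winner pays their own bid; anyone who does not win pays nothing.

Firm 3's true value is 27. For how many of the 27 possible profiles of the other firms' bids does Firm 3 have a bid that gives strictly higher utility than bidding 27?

2

Others bid (5, 5, 5): truth gives 0; bid 7 gives 20 > 0. Violating.
Others bid (5, 5, 7): truth gives 0; bid 7 gives 20 > 0. Violating.
Others bid (5, 5, 27): truth gives 0; no alternative beats it.
Others bid (5, 7, 5): truth gives 0; no alternative beats it.
(Checking all 27 profiles: 2 have a profitable deviation, 25 do not.)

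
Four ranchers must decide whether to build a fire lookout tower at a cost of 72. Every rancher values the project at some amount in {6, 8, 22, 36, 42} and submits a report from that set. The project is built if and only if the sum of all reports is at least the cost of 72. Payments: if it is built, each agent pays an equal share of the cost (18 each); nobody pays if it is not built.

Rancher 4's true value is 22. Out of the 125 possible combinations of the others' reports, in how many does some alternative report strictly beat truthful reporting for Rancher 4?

15

Others report (6, 6, 22): truth gives 0; report 42 gives 4 > 0. Violating.
Others report (6, 6, 36): truth gives 0; report 36 gives 4 > 0. Violating.
Others report (6, 8, 22): truth gives 0; report 36 gives 4 > 0. Violating.
Others report (6, 22, 6): truth gives 0; report 42 gives 4 > 0. Violating.
Others report (6, 6, 6): truth gives 0; no alternative beats it.
Others report (6, 6, 8): truth gives 0; no alternative beats it.
(Checking all 125 profiles: 15 have a profitable deviation, 110 do not.)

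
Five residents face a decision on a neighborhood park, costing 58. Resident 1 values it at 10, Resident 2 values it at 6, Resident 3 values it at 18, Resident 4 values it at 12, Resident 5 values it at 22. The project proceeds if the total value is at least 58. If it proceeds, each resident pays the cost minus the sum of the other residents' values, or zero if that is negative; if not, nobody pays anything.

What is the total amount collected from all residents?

22

Total value 68 ≥ cost 58, so it is built.
Resident 1: others sum to 58; max(0, 58 - 58) = 0.
Resident 2: others sum to 62; max(0, 58 - 62) = 0.
Resident 3: others sum to 50; max(0, 58 - 50) = 8.
Resident 4: others sum to 56; max(0, 58 - 56) = 2.
Resident 5: others sum to 46; max(0, 58 - 46) = 12.
Total collected = 0 + 0 + 8 + 2 + 12 = 22.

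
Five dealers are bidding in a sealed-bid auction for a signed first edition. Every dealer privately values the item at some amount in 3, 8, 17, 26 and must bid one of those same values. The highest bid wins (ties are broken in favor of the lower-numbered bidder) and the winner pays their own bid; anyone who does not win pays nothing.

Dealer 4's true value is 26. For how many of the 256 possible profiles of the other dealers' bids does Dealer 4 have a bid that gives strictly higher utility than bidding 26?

24

Others bid (3, 3, 3, 3): truth gives 0; bid 8 gives 18 > 0. Violating.
Others bid (3, 3, 3, 8): truth gives 0; bid 8 gives 18 > 0. Violating.
Others bid (3, 3, 3, 17): truth gives 0; bid 17 gives 9 > 0. Violating.
Others bid (3, 3, 8, 3): truth gives 0; bid 17 gives 9 > 0. Violating.
Others bid (3, 3, 3, 26): truth gives 0; no alternative beats it.
Others bid (3, 3, 8, 26): truth gives 0; no alternative beats it.
(Checking all 256 profiles: 24 have a profitable deviation, 232 do not.)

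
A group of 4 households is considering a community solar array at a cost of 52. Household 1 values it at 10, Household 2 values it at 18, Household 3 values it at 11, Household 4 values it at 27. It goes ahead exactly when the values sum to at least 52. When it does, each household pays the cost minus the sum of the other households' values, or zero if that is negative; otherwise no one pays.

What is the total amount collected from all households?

17

Total value 66 ≥ cost 52, so it is built.
Household 1: others sum to 56; max(0, 52 - 56) = 0.
Household 2: others sum to 48; max(0, 52 - 48) = 4.
Household 3: others sum to 55; max(0, 52 - 55) = 0.
Household 4: others sum to 39; max(0, 52 - 39) = 13.
Total collected = 0 + 4 + 0 + 13 = 17.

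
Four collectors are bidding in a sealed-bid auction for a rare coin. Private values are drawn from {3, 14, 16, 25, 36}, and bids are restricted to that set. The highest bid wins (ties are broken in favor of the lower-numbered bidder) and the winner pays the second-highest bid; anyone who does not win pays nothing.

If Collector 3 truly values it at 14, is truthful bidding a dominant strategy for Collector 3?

Check each profile of the others' bids and compare truth against every alternative bid.
Others bid (3, 3, 3): truth gives 11, best alternative gives 11.
Others bid (3, 3, 14): truth gives 0, best alternative gives 0.
Others bid (3, 3, 16): truth gives 0, best alternative gives 0.
Others bid (3, 3, 25): truth gives 0, best alternative gives 0.
Others bid (3, 3, 36): truth gives 0, best alternative gives 0.
Others bid (3, 14, 3): truth gives 0, best alternative gives 0.
(Remaining 119 profiles checked similarly; truth is weakly best in each.)
In every case the truthful bid is at least as good as any alternative, so it is a dominant strategy.

Yes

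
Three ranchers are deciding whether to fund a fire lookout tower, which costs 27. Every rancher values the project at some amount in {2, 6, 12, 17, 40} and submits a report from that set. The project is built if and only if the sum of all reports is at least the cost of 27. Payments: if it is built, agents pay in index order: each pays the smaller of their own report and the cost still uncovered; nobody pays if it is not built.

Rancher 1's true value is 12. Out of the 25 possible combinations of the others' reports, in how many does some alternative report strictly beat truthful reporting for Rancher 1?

15

Others report (2, 40): truth gives 0; report 2 gives 10 > 0. Violating.
Others report (6, 17): truth gives 0; report 6 gives 6 > 0. Violating.
Others report (6, 40): truth gives 0; report 2 gives 10 > 0. Violating.
Others report (12, 12): truth gives 0; report 6 gives 6 > 0. Violating.
Others report (2, 2): truth gives 0; no alternative beats it.
Others report (2, 6): truth gives 0; no alternative beats it.
(Checking all 25 profiles: 15 have a profitable deviation, 10 do not.)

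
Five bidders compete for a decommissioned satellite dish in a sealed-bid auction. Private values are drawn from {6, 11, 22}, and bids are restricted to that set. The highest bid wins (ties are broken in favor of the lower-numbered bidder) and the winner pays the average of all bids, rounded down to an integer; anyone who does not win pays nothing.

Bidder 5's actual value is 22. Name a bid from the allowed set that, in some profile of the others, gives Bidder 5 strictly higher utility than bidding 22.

11

Suppose Bidder 1 bids 6, Bidder 2 bids 6, Bidder 3 bids 6 and Bidder 4 bids 6.
Bid 22: wins, pays 9, utility 22 - 9 = 13.
Bid 11: wins, pays 7, utility 22 - 7 = 15.
So bidding 11 beats truth here (15 > 13).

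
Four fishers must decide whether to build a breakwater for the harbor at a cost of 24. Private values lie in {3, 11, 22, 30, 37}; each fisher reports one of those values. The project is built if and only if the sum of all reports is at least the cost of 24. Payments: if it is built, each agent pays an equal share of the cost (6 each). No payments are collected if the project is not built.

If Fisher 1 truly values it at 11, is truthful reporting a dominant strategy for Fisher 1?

No

Consider the case where Fisher 2 reports 3, Fisher 3 reports 3 and Fisher 4 reports 3.
Truthful report 11: project not built, utility 0.
Report 22 instead: project built, pays 6, utility 11 - 6 = 5.
Since 5 > 0, reporting 22 is strictly better here, so truthful reporting is not dominant.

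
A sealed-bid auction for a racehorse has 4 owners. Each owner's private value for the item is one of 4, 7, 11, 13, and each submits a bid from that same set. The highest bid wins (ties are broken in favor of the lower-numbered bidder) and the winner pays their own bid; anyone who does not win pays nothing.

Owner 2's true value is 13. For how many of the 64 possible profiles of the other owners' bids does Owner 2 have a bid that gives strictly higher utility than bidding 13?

Others bid (4, 4, 4): truth gives 0; bid 7 gives 6 > 0. Violating.
Others bid (4, 4, 7): truth gives 0; bid 7 gives 6 > 0. Violating.
Others bid (4, 4, 11): truth gives 0; bid 11 gives 2 > 0. Violating.
Others bid (4, 7, 4): truth gives 0; bid 7 gives 6 > 0. Violating.
Others bid (4, 4, 13): truth gives 0; no alternative beats it.
Others bid (4, 7, 13): truth gives 0; no alternative beats it.
(Checking all 64 profiles: 18 have a profitable deviation, 46 do not.)

18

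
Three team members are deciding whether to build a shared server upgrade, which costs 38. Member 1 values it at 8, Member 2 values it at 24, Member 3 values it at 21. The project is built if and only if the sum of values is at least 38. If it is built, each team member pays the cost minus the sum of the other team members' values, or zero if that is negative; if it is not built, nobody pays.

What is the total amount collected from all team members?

Total value 53 ≥ cost 38, so it is built.
Member 1: others sum to 45; max(0, 38 - 45) = 0.
Member 2: others sum to 29; max(0, 38 - 29) = 9.
Member 3: others sum to 32; max(0, 38 - 32) = 6.
Total collected = 0 + 9 + 6 = 15.

15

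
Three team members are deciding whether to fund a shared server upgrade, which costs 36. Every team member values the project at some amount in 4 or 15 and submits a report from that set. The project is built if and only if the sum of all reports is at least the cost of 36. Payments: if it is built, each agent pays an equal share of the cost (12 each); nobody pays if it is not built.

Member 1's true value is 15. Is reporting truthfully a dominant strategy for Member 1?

Yes

Check each profile of the others' reports and compare truth against every alternative report.
Others report (15, 15): truth gives 3, best alternative gives 0.
Others report (4, 4): truth gives 0, best alternative gives 0.
Others report (4, 15): truth gives 0, best alternative gives 0.
Others report (15, 4): truth gives 0, best alternative gives 0.
In every case the truthful report is at least as good as any alternative, so it is a dominant strategy.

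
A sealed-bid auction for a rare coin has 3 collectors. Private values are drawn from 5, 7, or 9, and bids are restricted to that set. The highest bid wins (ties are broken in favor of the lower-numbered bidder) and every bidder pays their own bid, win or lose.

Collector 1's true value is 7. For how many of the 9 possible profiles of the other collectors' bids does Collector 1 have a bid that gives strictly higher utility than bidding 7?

Others bid (5, 5): truth gives 0; bid 5 gives 2 > 0. Violating.
Others bid (5, 9): truth gives -7; bid 9 gives -2 > -7. Violating.
Others bid (7, 9): truth gives -7; bid 9 gives -2 > -7. Violating.
Others bid (9, 5): truth gives -7; bid 9 gives -2 > -7. Violating.
Others bid (5, 7): truth gives 0; no alternative beats it.
Others bid (7, 5): truth gives 0; no alternative beats it.
(Checking all 9 profiles: 6 have a profitable deviation, 3 do not.)

6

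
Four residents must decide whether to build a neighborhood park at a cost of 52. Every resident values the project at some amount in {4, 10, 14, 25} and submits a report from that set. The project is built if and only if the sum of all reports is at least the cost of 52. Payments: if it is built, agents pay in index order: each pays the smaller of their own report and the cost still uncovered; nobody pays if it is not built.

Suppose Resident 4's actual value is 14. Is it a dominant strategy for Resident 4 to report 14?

Check each profile of the others' reports and compare truth against every alternative report.
Others report (4, 25, 25): truth gives 14, best alternative gives 14.
Others report (10, 25, 25): truth gives 14, best alternative gives 14.
Others report (14, 14, 25): truth gives 14, best alternative gives 14.
Others report (14, 25, 14): truth gives 14, best alternative gives 14.
Others report (14, 25, 25): truth gives 14, best alternative gives 14.
Others report (25, 4, 25): truth gives 14, best alternative gives 14.
(Remaining 58 profiles checked similarly; truth is weakly best in each.)
In every case the truthful report is at least as good as any alternative, so it is a dominant strategy.

Yes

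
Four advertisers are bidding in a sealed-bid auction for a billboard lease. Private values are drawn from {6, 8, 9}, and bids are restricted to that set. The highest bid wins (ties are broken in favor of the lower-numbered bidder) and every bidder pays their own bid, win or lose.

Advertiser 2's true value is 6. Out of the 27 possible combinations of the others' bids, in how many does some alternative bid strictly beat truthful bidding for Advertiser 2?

Others bid (6, 6, 6): truth gives -6; bid 8 gives -2 > -6. Violating.
Others bid (6, 6, 8): truth gives -6; bid 8 gives -2 > -6. Violating.
Others bid (6, 6, 9): truth gives -6; bid 9 gives -3 > -6. Violating.
Others bid (6, 8, 6): truth gives -6; bid 8 gives -2 > -6. Violating.
Others bid (9, 6, 6): truth gives -6; no alternative beats it.
Others bid (9, 6, 8): truth gives -6; no alternative beats it.
(Checking all 27 profiles: 18 have a profitable deviation, 9 do not.)

18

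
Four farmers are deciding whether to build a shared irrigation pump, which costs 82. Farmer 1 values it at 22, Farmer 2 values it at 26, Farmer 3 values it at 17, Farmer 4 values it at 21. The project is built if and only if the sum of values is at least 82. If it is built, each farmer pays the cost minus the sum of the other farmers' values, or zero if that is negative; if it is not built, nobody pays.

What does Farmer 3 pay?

Total value 86 ≥ cost 82, so the project is built.
The other farmers' values sum to 69.
Cost minus that sum is 82 - 69 = 13.

13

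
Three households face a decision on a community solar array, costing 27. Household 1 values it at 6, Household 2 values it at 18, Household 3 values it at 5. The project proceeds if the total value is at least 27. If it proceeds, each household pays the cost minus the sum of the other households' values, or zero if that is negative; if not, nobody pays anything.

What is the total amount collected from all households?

Total value 29 ≥ cost 27, so it is built.
Household 1: others sum to 23; max(0, 27 - 23) = 4.
Household 2: others sum to 11; max(0, 27 - 11) = 16.
Household 3: others sum to 24; max(0, 27 - 24) = 3.
Total collected = 4 + 16 + 3 = 23.

23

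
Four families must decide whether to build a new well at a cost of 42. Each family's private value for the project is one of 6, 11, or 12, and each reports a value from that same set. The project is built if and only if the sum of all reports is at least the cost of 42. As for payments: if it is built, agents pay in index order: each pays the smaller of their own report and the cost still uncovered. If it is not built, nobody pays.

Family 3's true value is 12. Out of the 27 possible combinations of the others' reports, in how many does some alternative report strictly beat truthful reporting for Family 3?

8

Others report (11, 11, 11): truth gives 0; report 11 gives 1 > 0. Violating.
Others report (11, 11, 12): truth gives 0; report 11 gives 1 > 0. Violating.
Others report (11, 12, 11): truth gives 0; report 11 gives 1 > 0. Violating.
Others report (11, 12, 12): truth gives 0; report 11 gives 1 > 0. Violating.
Others report (6, 6, 6): truth gives 0; no alternative beats it.
Others report (6, 6, 11): truth gives 0; no alternative beats it.
(Checking all 27 profiles: 8 have a profitable deviation, 19 do not.)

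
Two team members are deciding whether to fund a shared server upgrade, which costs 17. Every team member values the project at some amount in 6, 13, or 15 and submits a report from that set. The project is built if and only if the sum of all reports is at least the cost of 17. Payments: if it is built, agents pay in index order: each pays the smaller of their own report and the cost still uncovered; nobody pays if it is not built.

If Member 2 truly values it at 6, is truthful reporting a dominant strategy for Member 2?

Check each profile of the others' reports and compare truth against every alternative report.
Others report (6): truth gives 0, best alternative gives -5.
Others report (15): truth gives 4, best alternative gives 4.
Others report (13): truth gives 2, best alternative gives 2.
In every case the truthful report is at least as good as any alternative, so it is a dominant strategy.

Yes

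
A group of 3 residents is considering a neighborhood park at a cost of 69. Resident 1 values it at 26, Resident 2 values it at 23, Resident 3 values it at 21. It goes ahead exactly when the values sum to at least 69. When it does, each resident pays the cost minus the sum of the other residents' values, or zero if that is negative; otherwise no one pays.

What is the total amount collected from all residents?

Total value 70 ≥ cost 69, so it is built.
Resident 1: others sum to 44; max(0, 69 - 44) = 25.
Resident 2: others sum to 47; max(0, 69 - 47) = 22.
Resident 3: others sum to 49; max(0, 69 - 49) = 20.
Total collected = 25 + 22 + 20 = 67.

67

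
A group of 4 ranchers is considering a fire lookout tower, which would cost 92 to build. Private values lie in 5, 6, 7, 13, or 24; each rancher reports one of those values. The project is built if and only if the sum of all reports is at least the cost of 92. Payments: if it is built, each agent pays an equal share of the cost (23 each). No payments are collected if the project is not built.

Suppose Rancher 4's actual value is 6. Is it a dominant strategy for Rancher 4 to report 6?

Check each profile of the others' reports and compare truth against every alternative report.
Others report (5, 5, 5): truth gives 0, best alternative gives 0.
Others report (5, 5, 6): truth gives 0, best alternative gives 0.
Others report (5, 5, 7): truth gives 0, best alternative gives 0.
Others report (5, 5, 13): truth gives 0, best alternative gives 0.
Others report (5, 5, 24): truth gives 0, best alternative gives 0.
Others report (5, 6, 5): truth gives 0, best alternative gives 0.
(Remaining 119 profiles checked similarly; truth is weakly best in each.)
In every case the truthful report is at least as good as any alternative, so it is a dominant strategy.

Yes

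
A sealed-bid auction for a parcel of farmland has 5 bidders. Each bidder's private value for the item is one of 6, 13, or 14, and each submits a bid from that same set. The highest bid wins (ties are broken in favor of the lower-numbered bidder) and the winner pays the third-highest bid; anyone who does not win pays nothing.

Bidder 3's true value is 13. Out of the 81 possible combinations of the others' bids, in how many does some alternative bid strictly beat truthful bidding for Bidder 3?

4

Others bid (6, 6, 6, 14): truth gives 0; bid 14 gives 7 > 0. Violating.
Others bid (6, 6, 14, 6): truth gives 0; bid 14 gives 7 > 0. Violating.
Others bid (6, 13, 6, 6): truth gives 0; bid 14 gives 7 > 0. Violating.
Others bid (13, 6, 6, 6): truth gives 0; bid 14 gives 7 > 0. Violating.
Others bid (6, 6, 6, 6): truth gives 7; no alternative beats it.
Others bid (6, 6, 6, 13): truth gives 7; no alternative beats it.
(Checking all 81 profiles: 4 have a profitable deviation, 77 do not.)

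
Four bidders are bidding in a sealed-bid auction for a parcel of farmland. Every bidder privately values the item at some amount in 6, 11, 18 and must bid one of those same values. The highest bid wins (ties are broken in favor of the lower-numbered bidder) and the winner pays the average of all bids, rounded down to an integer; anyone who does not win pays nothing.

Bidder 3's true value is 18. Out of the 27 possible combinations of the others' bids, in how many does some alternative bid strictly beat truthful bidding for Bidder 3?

2

Others bid (6, 6, 6): truth gives 9; bid 11 gives 11 > 9. Violating.
Others bid (6, 6, 11): truth gives 8; bid 11 gives 10 > 8. Violating.
Others bid (6, 6, 18): truth gives 6; no alternative beats it.
Others bid (6, 11, 6): truth gives 8; no alternative beats it.
(Checking all 27 profiles: 2 have a profitable deviation, 25 do not.)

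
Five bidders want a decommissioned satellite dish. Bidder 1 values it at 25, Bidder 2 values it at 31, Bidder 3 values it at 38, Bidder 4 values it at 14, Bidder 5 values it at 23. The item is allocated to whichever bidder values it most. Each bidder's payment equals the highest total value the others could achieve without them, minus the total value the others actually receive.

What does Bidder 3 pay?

Bidder 3 has the highest value and receives the item.
Without Bidder 3, the item would go to the next-highest value, 31, so the others could achieve 31.
With Bidder 3 present and winning, the others receive nothing, so their total is 0.
Payment = 31 - 0 = 31.

31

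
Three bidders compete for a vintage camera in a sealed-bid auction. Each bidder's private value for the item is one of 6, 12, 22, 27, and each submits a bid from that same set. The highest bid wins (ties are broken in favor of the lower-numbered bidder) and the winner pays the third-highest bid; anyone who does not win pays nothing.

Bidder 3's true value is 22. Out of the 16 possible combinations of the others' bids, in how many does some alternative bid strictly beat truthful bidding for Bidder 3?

4

Others bid (6, 22): truth gives 0; bid 27 gives 16 > 0. Violating.
Others bid (12, 22): truth gives 0; bid 27 gives 10 > 0. Violating.
Others bid (22, 6): truth gives 0; bid 27 gives 16 > 0. Violating.
Others bid (22, 12): truth gives 0; bid 27 gives 10 > 0. Violating.
Others bid (6, 6): truth gives 16; no alternative beats it.
Others bid (6, 12): truth gives 16; no alternative beats it.
(Checking all 16 profiles: 4 have a profitable deviation, 12 do not.)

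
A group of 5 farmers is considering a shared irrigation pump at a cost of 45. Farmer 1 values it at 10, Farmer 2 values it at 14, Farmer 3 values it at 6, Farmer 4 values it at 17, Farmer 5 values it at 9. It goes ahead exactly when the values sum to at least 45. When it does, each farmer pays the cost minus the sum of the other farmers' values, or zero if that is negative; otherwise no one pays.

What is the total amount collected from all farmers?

9

Total value 56 ≥ cost 45, so it is built.
Farmer 1: others sum to 46; max(0, 45 - 46) = 0.
Farmer 2: others sum to 42; max(0, 45 - 42) = 3.
Farmer 3: others sum to 50; max(0, 45 - 50) = 0.
Farmer 4: others sum to 39; max(0, 45 - 39) = 6.
Farmer 5: others sum to 47; max(0, 45 - 47) = 0.
Total collected = 0 + 3 + 0 + 6 + 0 = 9.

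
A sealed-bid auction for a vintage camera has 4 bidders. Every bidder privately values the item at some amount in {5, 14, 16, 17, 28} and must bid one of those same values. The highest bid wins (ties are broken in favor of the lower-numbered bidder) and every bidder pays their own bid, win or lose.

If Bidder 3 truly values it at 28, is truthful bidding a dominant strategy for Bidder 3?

No

Consider the case where Bidder 1 bids 5, Bidder 2 bids 5 and Bidder 4 bids 5.
Truthful bid 28: wins, pays 28, utility 28 - 28 = 0.
Bid 14 instead: wins, pays 14, utility 28 - 14 = 14.
Since 14 > 0, bidding 14 is strictly better here, so truthful bidding is not dominant.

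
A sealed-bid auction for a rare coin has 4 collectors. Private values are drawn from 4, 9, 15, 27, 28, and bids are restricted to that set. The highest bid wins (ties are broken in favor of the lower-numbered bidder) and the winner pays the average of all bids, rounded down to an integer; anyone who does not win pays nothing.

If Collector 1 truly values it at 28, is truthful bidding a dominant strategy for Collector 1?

No

Consider the case where Collector 2 bids 4, Collector 3 bids 4 and Collector 4 bids 4.
Truthful bid 28: wins, pays 10, utility 28 - 10 = 18.
Bid 4 instead: wins, pays 4, utility 28 - 4 = 24.
Since 24 > 18, bidding 4 is strictly better here, so truthful bidding is not dominant.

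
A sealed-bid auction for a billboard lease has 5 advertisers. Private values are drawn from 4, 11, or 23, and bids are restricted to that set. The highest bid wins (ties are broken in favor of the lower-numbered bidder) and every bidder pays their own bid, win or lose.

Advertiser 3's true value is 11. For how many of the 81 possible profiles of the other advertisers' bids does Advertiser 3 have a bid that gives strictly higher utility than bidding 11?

Others bid (4, 4, 4, 23): truth gives -11; bid 4 gives -4 > -11. Violating.
Others bid (4, 4, 11, 23): truth gives -11; bid 4 gives -4 > -11. Violating.
Others bid (4, 4, 23, 4): truth gives -11; bid 4 gives -4 > -11. Violating.
Others bid (4, 4, 23, 11): truth gives -11; bid 4 gives -4 > -11. Violating.
Others bid (4, 4, 4, 4): truth gives 0; no alternative beats it.
Others bid (4, 4, 4, 11): truth gives 0; no alternative beats it.
(Checking all 81 profiles: 77 have a profitable deviation, 4 do not.)

77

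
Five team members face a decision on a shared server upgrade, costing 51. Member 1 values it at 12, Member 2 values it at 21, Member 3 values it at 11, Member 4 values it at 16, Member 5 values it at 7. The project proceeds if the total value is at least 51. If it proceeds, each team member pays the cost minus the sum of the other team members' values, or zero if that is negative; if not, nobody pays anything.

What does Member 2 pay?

5

Total value 67 ≥ cost 51, so the project is built.
The other team members' values sum to 46.
Cost minus that sum is 51 - 46 = 5.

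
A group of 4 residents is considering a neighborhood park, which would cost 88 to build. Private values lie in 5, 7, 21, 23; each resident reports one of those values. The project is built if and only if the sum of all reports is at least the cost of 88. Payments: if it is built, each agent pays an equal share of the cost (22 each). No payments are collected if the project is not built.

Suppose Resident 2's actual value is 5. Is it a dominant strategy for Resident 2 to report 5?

Yes

Check each profile of the others' reports and compare truth against every alternative report.
Others report (5, 5, 5): truth gives 0, best alternative gives 0.
Others report (5, 5, 7): truth gives 0, best alternative gives 0.
Others report (5, 5, 21): truth gives 0, best alternative gives 0.
Others report (5, 5, 23): truth gives 0, best alternative gives 0.
Others report (5, 7, 5): truth gives 0, best alternative gives 0.
Others report (5, 7, 7): truth gives 0, best alternative gives 0.
(Remaining 58 profiles checked similarly; truth is weakly best in each.)
In every case the truthful report is at least as good as any alternative, so it is a dominant strategy.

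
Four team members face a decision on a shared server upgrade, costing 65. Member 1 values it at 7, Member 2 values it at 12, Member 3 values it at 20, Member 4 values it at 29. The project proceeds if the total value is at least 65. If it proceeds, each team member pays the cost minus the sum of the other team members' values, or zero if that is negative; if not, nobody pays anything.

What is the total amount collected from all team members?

56

Total value 68 ≥ cost 65, so it is built.
Member 1: others sum to 61; max(0, 65 - 61) = 4.
Member 2: others sum to 56; max(0, 65 - 56) = 9.
Member 3: others sum to 48; max(0, 65 - 48) = 17.
Member 4: others sum to 39; max(0, 65 - 39) = 26.
Total collected = 4 + 9 + 17 + 26 = 56.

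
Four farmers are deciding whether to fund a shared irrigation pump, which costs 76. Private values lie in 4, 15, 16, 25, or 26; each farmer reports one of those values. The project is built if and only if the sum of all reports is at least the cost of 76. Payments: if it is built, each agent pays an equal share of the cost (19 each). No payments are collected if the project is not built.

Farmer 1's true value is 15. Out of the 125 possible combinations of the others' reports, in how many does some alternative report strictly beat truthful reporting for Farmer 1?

Others report (15, 25, 25): truth gives -4; report 4 gives 0 > -4. Violating.
Others report (15, 25, 26): truth gives -4; report 4 gives 0 > -4. Violating.
Others report (15, 26, 25): truth gives -4; report 4 gives 0 > -4. Violating.
Others report (15, 26, 26): truth gives -4; report 4 gives 0 > -4. Violating.
Others report (4, 4, 4): truth gives 0; no alternative beats it.
Others report (4, 4, 15): truth gives 0; no alternative beats it.
(Checking all 125 profiles: 24 have a profitable deviation, 101 do not.)

24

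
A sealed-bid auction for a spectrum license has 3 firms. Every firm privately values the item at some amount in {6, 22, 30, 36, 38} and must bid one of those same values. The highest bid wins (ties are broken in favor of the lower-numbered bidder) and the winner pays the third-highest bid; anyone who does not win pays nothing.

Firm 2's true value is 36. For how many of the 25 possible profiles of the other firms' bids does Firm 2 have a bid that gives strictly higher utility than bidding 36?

Others bid (6, 38): truth gives 0; bid 38 gives 30 > 0. Violating.
Others bid (22, 38): truth gives 0; bid 38 gives 14 > 0. Violating.
Others bid (30, 38): truth gives 0; bid 38 gives 6 > 0. Violating.
Others bid (36, 6): truth gives 0; bid 38 gives 30 > 0. Violating.
Others bid (6, 6): truth gives 30; no alternative beats it.
Others bid (6, 22): truth gives 30; no alternative beats it.
(Checking all 25 profiles: 6 have a profitable deviation, 19 do not.)

6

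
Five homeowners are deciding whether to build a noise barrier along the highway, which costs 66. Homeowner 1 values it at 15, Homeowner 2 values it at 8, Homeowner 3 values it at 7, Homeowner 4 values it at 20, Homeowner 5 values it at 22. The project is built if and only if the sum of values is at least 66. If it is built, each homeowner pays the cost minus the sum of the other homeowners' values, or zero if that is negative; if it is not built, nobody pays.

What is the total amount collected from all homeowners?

Total value 72 ≥ cost 66, so it is built.
Homeowner 1: others sum to 57; max(0, 66 - 57) = 9.
Homeowner 2: others sum to 64; max(0, 66 - 64) = 2.
Homeowner 3: others sum to 65; max(0, 66 - 65) = 1.
Homeowner 4: others sum to 52; max(0, 66 - 52) = 14.
Homeowner 5: others sum to 50; max(0, 66 - 50) = 16.
Total collected = 9 + 2 + 1 + 14 + 16 = 42.

42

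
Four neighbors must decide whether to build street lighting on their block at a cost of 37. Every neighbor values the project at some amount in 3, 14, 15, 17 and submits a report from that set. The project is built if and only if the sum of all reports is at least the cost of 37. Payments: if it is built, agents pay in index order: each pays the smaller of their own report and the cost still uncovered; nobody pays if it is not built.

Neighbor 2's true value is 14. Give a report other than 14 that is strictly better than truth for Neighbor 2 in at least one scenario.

Suppose Neighbor 1 reports 3, Neighbor 3 reports 14 and Neighbor 4 reports 17.
Report 14: project built, pays 14, utility 14 - 14 = 0.
Report 3: project built, pays 3, utility 14 - 3 = 11.
So reporting 3 beats truth here (11 > 0).

3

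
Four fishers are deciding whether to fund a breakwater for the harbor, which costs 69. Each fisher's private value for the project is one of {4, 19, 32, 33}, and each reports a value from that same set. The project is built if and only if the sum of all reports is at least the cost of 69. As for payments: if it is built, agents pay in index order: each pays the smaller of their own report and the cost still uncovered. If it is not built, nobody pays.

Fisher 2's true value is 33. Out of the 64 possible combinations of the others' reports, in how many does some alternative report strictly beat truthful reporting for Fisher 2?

60

Others report (4, 4, 32): truth gives 0; report 32 gives 1 > 0. Violating.
Others report (4, 4, 33): truth gives 0; report 32 gives 1 > 0. Violating.
Others report (4, 19, 19): truth gives 0; report 32 gives 1 > 0. Violating.
Others report (4, 19, 32): truth gives 0; report 19 gives 14 > 0. Violating.
Others report (4, 4, 4): truth gives 0; no alternative beats it.
Others report (4, 4, 19): truth gives 0; no alternative beats it.
(Checking all 64 profiles: 60 have a profitable deviation, 4 do not.)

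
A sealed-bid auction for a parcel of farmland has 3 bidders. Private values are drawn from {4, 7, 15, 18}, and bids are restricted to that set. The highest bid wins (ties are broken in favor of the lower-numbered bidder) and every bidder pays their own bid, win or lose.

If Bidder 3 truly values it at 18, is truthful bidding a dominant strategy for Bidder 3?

No

Consider the case where Bidder 1 bids 4 and Bidder 2 bids 4.
Truthful bid 18: wins, pays 18, utility 18 - 18 = 0.
Bid 7 instead: wins, pays 7, utility 18 - 7 = 11.
Since 11 > 0, bidding 7 is strictly better here, so truthful bidding is not dominant.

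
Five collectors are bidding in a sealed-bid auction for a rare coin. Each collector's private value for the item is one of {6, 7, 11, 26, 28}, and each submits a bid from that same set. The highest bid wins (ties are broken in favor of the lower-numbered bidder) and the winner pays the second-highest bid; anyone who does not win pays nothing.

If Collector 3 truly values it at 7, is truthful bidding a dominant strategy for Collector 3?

Yes

Check each profile of the others' bids and compare truth against every alternative bid.
Others bid (6, 6, 6, 6): truth gives 1, best alternative gives 1.
Others bid (6, 6, 6, 7): truth gives 0, best alternative gives 0.
Others bid (6, 6, 6, 11): truth gives 0, best alternative gives 0.
Others bid (6, 6, 6, 26): truth gives 0, best alternative gives 0.
Others bid (6, 6, 6, 28): truth gives 0, best alternative gives 0.
Others bid (6, 6, 7, 6): truth gives 0, best alternative gives 0.
(Remaining 619 profiles checked similarly; truth is weakly best in each.)
In every case the truthful bid is at least as good as any alternative, so it is a dominant strategy.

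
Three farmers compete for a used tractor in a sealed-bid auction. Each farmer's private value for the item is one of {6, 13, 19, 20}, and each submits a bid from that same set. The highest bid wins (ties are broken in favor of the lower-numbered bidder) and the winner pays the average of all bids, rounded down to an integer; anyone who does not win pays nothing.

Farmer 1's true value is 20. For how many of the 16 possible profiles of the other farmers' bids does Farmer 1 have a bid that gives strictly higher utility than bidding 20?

Others bid (6, 6): truth gives 10; bid 6 gives 14 > 10. Violating.
Others bid (6, 13): truth gives 7; bid 13 gives 10 > 7. Violating.
Others bid (6, 19): truth gives 5; bid 19 gives 6 > 5. Violating.
Others bid (13, 6): truth gives 7; bid 13 gives 10 > 7. Violating.
Others bid (6, 20): truth gives 5; no alternative beats it.
Others bid (13, 19): truth gives 3; no alternative beats it.
(Checking all 16 profiles: 6 have a profitable deviation, 10 do not.)

6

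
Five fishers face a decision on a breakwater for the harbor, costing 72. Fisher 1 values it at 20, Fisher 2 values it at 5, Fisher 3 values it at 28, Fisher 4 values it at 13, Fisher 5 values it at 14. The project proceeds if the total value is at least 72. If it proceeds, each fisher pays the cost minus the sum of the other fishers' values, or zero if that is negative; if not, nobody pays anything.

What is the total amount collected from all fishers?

Total value 80 ≥ cost 72, so it is built.
Fisher 1: others sum to 60; max(0, 72 - 60) = 12.
Fisher 2: others sum to 75; max(0, 72 - 75) = 0.
Fisher 3: others sum to 52; max(0, 72 - 52) = 20.
Fisher 4: others sum to 67; max(0, 72 - 67) = 5.
Fisher 5: others sum to 66; max(0, 72 - 66) = 6.
Total collected = 12 + 0 + 20 + 5 + 6 = 43.

43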